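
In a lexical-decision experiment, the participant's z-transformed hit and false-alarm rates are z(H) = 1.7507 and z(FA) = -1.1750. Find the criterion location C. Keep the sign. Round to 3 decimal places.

c = −½·[z(H) + z(FA)] = −½·(1.7507 + (-1.1750)) = -0.28785
c < 0: the participant has a liberal response bias.

C = -0.288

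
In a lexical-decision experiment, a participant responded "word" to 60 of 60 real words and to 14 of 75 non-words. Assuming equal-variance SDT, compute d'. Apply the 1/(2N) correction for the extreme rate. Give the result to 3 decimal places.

The hit rate is 60/60 = 1, so apply the 1/(2N) correction: H → 1 − 1/(2·60) = 0.99167.
z(H) = z(0.99167) = 2.3941
z(FA) = z(0.18667) = -0.8902
d' = 2.3941 − (-0.8902) = 3.2843

d' = 3.284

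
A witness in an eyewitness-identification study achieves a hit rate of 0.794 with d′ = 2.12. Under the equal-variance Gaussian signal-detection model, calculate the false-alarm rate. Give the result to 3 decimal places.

z(hit rate) = z(0.794) = 0.8204
z(FA) = z(H) − d' = 0.8204 − 2.12 = -1.2996
false-alarm rate = Φ(-1.2996) = 0.0969

false-alarm rate = 0.097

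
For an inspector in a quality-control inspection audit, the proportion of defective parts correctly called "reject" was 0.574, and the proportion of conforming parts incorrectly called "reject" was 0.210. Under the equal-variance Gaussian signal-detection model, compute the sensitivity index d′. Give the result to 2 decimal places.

Φ⁻¹(H) = Φ⁻¹(0.574) = 0.1866
Φ⁻¹(FA) = Φ⁻¹(0.210) = -0.8064
d' = z(H) − z(FA) = 0.1866 − (-0.8064) = 0.9930

d′ = 0.99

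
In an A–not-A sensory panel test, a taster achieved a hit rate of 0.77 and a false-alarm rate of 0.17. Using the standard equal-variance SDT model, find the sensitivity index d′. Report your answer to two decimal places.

z(H) = 0.739
z(FA) = -0.954
d' = z(H) − z(FA) = 0.739 − (-0.954) = 1.693

d′ = 1.69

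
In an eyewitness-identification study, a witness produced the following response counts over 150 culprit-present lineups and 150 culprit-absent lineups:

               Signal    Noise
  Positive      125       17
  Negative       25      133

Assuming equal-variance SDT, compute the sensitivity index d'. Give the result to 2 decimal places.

d' = 2.18

H = 125/150 = 0.8333
FA = 17/150 = 0.1133
Φ⁻¹(0.8333) = 0.967, Φ⁻¹(0.1133) = -1.209
d' = z(H) − z(FA) = 0.967 − (-1.209) = 2.176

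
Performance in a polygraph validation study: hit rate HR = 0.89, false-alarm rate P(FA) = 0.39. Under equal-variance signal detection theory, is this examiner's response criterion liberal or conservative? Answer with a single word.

liberal

z(H) = 1.227, z(FA) = -0.279
c = −½·(z(H) + z(FA)) = -0.474
c < 0 → liberal criterion (biased toward responding “yes”).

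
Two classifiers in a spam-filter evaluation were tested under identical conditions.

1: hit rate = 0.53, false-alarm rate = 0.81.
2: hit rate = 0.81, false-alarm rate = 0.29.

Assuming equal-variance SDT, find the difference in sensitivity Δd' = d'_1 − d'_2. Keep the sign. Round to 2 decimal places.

1: z(0.53) = 0.075, z(0.81) = 0.878, d' = -0.803
2: z(0.81) = 0.878, z(0.29) = -0.553, d' = 1.431
Δd' = d'_1 − d'_2 = -0.803 − 1.431 = -2.234
2 has the higher sensitivity.

Δd' = -2.23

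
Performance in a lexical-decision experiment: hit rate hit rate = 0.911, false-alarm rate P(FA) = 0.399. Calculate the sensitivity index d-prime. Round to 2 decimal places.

z(H) = z(0.911) = 1.3469
z(FA) = z(0.399) = -0.2559
d' = z(H) − z(FA) = 1.3469 − (-0.2559) = 1.6028

d-prime = 1.60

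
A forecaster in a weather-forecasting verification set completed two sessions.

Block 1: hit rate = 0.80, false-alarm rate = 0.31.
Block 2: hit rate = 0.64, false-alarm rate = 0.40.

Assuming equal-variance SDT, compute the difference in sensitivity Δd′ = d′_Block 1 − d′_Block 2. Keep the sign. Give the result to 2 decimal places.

Block 1: z(0.80) = 0.842, z(0.31) = -0.496, d' = 1.338
Block 2: z(0.64) = 0.358, z(0.40) = -0.253, d' = 0.611
Δd' = d'_Block 1 − d'_Block 2 = 1.338 − 0.611 = 0.727
Block 1 has the higher sensitivity.

Δd′ = 0.73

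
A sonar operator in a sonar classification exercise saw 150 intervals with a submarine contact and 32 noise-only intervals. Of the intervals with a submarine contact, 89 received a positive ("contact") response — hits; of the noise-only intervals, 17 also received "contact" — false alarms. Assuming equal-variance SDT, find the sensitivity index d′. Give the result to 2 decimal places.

d′ = 0.16

H = 89/150 = 0.5933
FA = 17/32 = 0.5312
z(H) = 0.2360
z(FA) = 0.0783
d' = z(H) − z(FA) = 0.2360 − 0.0783 = 0.1577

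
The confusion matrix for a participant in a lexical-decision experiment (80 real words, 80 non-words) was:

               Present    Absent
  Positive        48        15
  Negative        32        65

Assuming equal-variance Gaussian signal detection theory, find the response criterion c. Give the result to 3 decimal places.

H = 48/80 = 0.6000
FA = 15/80 = 0.1875
z(0.6000) = 0.2533, z(0.1875) = -0.8871
c = −½·[z(H) + z(FA)] = −0.5 × (0.2533 + (-0.8871)) = 0.3169

c = 0.317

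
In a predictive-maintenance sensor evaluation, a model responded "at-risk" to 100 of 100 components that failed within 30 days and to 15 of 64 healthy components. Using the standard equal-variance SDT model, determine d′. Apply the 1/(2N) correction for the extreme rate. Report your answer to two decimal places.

d′ = 3.30

The hit rate is 100/100 = 1, so apply the 1/(2N) correction: H → 1 − 1/(2·100) = 0.99500.
z(H) = z(0.99500) = 2.576
z(FA) = z(0.23438) = -0.724
d' = 2.576 − (-0.724) = 3.300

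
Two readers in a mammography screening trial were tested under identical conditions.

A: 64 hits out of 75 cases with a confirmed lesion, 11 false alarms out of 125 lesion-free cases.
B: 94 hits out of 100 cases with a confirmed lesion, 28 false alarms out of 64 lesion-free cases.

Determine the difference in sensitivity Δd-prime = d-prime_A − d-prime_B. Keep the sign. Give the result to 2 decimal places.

Δd-prime = 0.69

A: z(0.8533) = 1.051, z(0.0880) = -1.353, d' = 2.404
B: z(0.9400) = 1.555, z(0.4375) = -0.157, d' = 1.712
Δd' = d'_A − d'_B = 2.404 − 1.712 = 0.692
A has the higher sensitivity.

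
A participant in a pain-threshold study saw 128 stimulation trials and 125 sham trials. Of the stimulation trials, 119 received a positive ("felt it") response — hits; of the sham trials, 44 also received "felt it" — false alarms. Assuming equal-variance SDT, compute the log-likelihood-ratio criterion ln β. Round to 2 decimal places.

ln β = -1.01

H = 119/128 = 0.9297
FA = 44/125 = 0.3520
z(0.9297) = 1.474, z(0.3520) = -0.380
ln β = −½·[z(H)² − z(FA)²] = −0.5 × (2.173 − 0.144) = -1.0145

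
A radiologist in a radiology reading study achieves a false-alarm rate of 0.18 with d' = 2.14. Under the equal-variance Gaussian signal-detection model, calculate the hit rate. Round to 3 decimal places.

hit rate = 0.890

z(false-alarm rate) = z(0.18) = -0.9154
z(H) = z(FA) + d' = -0.9154 + 2.14 = 1.2246
hit rate = Φ(1.2246) = 0.8896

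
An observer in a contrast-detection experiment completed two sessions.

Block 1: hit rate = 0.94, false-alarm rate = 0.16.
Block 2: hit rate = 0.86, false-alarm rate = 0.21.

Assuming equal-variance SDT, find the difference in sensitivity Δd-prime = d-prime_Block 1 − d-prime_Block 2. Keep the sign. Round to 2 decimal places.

Δd-prime = 0.66

Block 1: z(0.94) = 1.555, z(0.16) = -0.994, d' = 2.549
Block 2: z(0.86) = 1.080, z(0.21) = -0.806, d' = 1.886
Δd' = d'_Block 1 − d'_Block 2 = 2.549 − 1.886 = 0.663
Block 1 has the higher sensitivity.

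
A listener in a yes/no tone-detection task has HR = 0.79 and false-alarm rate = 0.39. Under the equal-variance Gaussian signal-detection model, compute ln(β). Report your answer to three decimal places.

ln β = -0.286

z(H) = z(0.79) = 0.8064
z(FA) = z(0.39) = -0.2793
ln β = −½·[z(H)² − z(FA)²] = −0.5 × (0.6503 − 0.0780) = -0.28615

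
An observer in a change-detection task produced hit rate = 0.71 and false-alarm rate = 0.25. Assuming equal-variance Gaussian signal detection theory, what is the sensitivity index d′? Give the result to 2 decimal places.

d′ = 1.23

Φ⁻¹(H) = 0.553
Φ⁻¹(FA) = -0.674
d' = z(H) − z(FA) = 0.553 − (-0.674) = 1.227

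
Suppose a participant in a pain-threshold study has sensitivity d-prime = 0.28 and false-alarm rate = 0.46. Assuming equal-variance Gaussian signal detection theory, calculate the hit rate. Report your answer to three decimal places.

hit rate = 0.571

z(false-alarm rate) = z(0.46) = -0.1004
z(H) = z(FA) + d' = -0.1004 + 0.28 = 0.1796
hit rate = Φ(0.1796) = 0.5713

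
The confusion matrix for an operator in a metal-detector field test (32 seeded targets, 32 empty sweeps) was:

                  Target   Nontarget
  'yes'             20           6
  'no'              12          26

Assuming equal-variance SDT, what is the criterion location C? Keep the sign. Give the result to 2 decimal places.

C = 0.28

H = 20/32 = 0.6250
FA = 6/32 = 0.1875
z(H) = z(0.6250) = 0.319
z(FA) = z(0.1875) = -0.887
c = −½·[z(H) + z(FA)] = −0.5 × (0.319 + (-0.887)) = 0.284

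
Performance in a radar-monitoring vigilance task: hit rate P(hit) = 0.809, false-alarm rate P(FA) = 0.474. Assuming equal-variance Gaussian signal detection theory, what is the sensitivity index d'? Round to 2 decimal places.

z(0.809) = 0.8742, z(0.474) = -0.0652
d' = z(H) − z(FA) = 0.8742 − (-0.0652) = 0.9394

d' = 0.94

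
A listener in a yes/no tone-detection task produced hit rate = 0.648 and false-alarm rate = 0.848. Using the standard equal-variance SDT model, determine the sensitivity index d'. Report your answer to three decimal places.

d' = -0.648

Φ⁻¹(H) = Φ⁻¹(0.648) = 0.3799
Φ⁻¹(FA) = Φ⁻¹(0.848) = 1.0279
d' = z(H) − z(FA) = 0.3799 − 1.0279 = -0.6480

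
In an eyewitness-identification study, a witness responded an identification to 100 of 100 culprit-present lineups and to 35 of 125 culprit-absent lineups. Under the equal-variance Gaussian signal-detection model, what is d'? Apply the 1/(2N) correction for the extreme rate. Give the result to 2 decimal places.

d' = 3.16

The hit rate is 100/100 = 1, so apply the 1/(2N) correction: H → 1 − 1/(2·100) = 0.99500.
z(H) = z(0.99500) = 2.576
z(FA) = z(0.28000) = -0.583
d' = 2.576 − (-0.583) = 3.159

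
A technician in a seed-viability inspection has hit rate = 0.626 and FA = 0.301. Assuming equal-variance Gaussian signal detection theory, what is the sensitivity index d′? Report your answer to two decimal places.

d′ = 0.84

z(H) = 0.321
z(FA) = -0.522
d' = z(H) − z(FA) = 0.321 − (-0.522) = 0.843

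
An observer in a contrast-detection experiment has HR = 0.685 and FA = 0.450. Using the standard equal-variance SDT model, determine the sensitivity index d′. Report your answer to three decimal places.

d′ = 0.607

z(H) = z(0.685) = 0.4817
z(FA) = z(0.450) = -0.1257
d' = z(H) − z(FA) = 0.4817 − (-0.1257) = 0.6074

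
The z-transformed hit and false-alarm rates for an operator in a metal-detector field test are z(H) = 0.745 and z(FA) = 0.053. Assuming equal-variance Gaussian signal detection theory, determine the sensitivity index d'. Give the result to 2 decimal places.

d' = z(H) − z(FA) = 0.745 − 0.053 = 0.692

d' = 0.69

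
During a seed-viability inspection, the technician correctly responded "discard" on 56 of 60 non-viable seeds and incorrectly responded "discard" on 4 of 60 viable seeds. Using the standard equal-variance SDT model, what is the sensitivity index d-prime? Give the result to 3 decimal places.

H = 56/60 = 0.9333
FA = 4/60 = 0.0667
z(H) = 1.5008
z(FA) = -1.5008
d' = z(H) − z(FA) = 1.5008 − (-1.5008) = 3.0016

d-prime = 3.002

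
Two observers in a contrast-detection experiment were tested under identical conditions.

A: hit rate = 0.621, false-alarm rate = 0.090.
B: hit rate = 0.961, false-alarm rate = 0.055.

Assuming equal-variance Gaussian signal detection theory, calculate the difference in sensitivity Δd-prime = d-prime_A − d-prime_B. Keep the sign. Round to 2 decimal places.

A: z(0.621) = 0.308, z(0.090) = -1.341, d' = 1.649
B: z(0.961) = 1.762, z(0.055) = -1.598, d' = 3.360
Δd' = d'_A − d'_B = 1.649 − 3.360 = -1.711
B has the higher sensitivity.

Δd-prime = -1.71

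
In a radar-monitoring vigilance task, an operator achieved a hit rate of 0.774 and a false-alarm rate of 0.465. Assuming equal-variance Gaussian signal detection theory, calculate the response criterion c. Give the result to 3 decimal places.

z(H) = z(0.774) = 0.7521
z(FA) = z(0.465) = -0.0878
c = −½·[z(H) + z(FA)] = −0.5 × (0.7521 + (-0.0878)) = -0.33215

c = -0.332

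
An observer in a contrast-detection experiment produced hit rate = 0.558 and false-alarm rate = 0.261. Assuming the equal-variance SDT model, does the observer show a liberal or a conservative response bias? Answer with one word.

z(H) = 0.146, z(FA) = -0.640
c = −½·(z(H) + z(FA)) = 0.247
c > 0 → conservative criterion (biased toward responding “no”).

conservative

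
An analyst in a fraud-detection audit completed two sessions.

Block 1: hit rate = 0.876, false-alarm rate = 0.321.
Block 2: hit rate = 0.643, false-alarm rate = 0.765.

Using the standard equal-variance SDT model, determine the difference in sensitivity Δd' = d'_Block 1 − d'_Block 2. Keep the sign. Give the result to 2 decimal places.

Block 1: z(0.876) = 1.155, z(0.321) = -0.465, d' = 1.620
Block 2: z(0.643) = 0.366, z(0.765) = 0.722, d' = -0.356
Δd' = d'_Block 1 − d'_Block 2 = 1.620 − (-0.356) = 1.976
Block 1 has the higher sensitivity.

Δd' = 1.98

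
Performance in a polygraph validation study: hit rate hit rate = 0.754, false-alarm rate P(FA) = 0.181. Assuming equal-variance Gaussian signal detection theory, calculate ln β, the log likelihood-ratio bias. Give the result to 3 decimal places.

ln β = 0.179

Φ⁻¹(H) = 0.6871
Φ⁻¹(FA) = -0.9116
ln β = −½·[z(H)² − z(FA)²] = −0.5 × (0.4721 − 0.8310) = 0.17945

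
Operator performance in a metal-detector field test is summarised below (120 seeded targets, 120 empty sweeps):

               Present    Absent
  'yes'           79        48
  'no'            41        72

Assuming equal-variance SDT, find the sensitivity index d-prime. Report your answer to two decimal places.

d-prime = 0.66

H = 79/120 = 0.6583
FA = 48/120 = 0.4000
z(H) = 0.408
z(FA) = -0.253
d' = z(H) − z(FA) = 0.408 − (-0.253) = 0.661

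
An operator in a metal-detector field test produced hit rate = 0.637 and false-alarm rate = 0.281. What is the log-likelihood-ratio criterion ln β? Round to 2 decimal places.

z(0.637) = 0.350, z(0.281) = -0.580
ln β = −½·[z(H)² − z(FA)²] = −0.5 × (0.123 − 0.336) = 0.1065

ln β = 0.11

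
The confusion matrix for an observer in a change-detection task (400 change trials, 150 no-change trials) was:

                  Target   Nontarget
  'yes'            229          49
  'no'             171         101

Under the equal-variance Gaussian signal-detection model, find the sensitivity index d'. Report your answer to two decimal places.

H = 229/400 = 0.5725
FA = 49/150 = 0.3267
z(H) = z(0.5725) = 0.1827
z(FA) = z(0.3267) = -0.4490
d' = z(H) − z(FA) = 0.1827 − (-0.4490) = 0.6317

d' = 0.63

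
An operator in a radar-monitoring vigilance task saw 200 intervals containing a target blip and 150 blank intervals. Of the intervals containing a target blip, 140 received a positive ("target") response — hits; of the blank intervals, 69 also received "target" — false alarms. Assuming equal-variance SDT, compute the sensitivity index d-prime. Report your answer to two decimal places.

H = 140/200 = 0.7000
FA = 69/150 = 0.4600
z(0.7000) = 0.524, z(0.4600) = -0.100
d' = z(H) − z(FA) = 0.524 − (-0.100) = 0.624

d-prime = 0.62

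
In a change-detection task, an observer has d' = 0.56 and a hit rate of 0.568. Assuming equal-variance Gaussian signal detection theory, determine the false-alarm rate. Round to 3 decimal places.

false-alarm rate = 0.349

z(hit rate) = z(0.568) = 0.1713
z(FA) = z(H) − d' = 0.1713 − 0.56 = -0.3887
false-alarm rate = Φ(-0.3887) = 0.3487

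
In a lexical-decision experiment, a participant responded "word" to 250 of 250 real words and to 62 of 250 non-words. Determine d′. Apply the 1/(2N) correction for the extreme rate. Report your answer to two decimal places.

d′ = 3.56

The hit rate is 250/250 = 1, so apply the 1/(2N) correction: H → 1 − 1/(2·250) = 0.99800.
z(H) = z(0.99800) = 2.878
z(FA) = z(0.24800) = -0.681
d' = 2.878 − (-0.681) = 3.559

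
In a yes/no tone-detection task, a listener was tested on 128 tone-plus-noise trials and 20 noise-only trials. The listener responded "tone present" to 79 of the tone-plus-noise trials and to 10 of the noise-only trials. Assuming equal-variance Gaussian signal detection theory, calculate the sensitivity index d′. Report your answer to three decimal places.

H = 79/128 = 0.6172
FA = 10/20 = 0.5000
z(H) = 0.2981
z(FA) = 0.0000
d' = z(H) − z(FA) = 0.2981 − 0.0000 = 0.2981

d′ = 0.298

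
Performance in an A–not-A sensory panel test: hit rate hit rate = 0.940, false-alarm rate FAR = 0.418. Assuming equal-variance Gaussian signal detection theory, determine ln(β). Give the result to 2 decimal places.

z(0.940) = 1.555, z(0.418) = -0.207
ln β = −½·[z(H)² − z(FA)²] = −0.5 × (2.418 − 0.043) = -1.1875

ln β = -1.19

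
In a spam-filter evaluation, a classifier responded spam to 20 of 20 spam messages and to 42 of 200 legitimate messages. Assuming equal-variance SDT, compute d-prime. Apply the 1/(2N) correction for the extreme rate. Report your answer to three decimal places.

The hit rate is 20/20 = 1, so apply the 1/(2N) correction: H → 1 − 1/(2·20) = 0.97500.
z(H) = z(0.97500) = 1.9600
z(FA) = z(0.21000) = -0.8064
d' = 1.9600 − (-0.8064) = 2.7664

d-prime = 2.766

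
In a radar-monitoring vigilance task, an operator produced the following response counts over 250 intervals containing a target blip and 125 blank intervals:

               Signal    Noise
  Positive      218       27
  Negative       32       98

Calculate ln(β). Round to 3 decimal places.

ln β = -0.336

H = 218/250 = 0.8720
FA = 27/125 = 0.2160
Φ⁻¹(0.8720) = 1.1359, Φ⁻¹(0.2160) = -0.7858
ln β = −½·[z(H)² − z(FA)²] = −0.5 × (1.2903 − 0.6175) = -0.3364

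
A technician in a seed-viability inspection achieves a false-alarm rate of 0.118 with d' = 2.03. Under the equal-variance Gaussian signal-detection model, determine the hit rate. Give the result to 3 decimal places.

hit rate = 0.801

z(false-alarm rate) = z(0.118) = -1.1850
z(H) = z(FA) + d' = -1.1850 + 2.03 = 0.8450
hit rate = Φ(0.8450) = 0.8009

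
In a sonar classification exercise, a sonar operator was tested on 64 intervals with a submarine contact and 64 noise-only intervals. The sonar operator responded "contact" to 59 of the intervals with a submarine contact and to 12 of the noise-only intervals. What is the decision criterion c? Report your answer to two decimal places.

c = -0.27

H = 59/64 = 0.9219
FA = 12/64 = 0.1875
z(H) = 1.418
z(FA) = -0.887
c = −½·[z(H) + z(FA)] = −0.5 × (1.418 + (-0.887)) = -0.2655
c < 0: the sonar operator has a liberal response bias.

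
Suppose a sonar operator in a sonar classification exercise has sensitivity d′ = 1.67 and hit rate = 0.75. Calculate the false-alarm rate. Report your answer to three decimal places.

z(hit rate) = z(0.75) = 0.6745
z(FA) = z(H) − d' = 0.6745 − 1.67 = -0.9955
false-alarm rate = Φ(-0.9955) = 0.1597

false-alarm rate = 0.160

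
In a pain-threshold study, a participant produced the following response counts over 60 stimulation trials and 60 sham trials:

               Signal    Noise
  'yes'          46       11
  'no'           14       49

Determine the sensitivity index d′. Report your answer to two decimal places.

d′ = 1.63

H = 46/60 = 0.7667
FA = 11/60 = 0.1833
Φ⁻¹(H) = 0.728
Φ⁻¹(FA) = -0.903
d' = z(H) − z(FA) = 0.728 − (-0.903) = 1.631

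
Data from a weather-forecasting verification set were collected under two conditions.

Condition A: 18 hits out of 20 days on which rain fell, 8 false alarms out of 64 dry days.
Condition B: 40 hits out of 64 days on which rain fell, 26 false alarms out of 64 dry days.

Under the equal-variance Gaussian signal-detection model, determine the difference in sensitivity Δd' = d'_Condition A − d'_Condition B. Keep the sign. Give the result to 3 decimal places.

Δd' = 1.876

Condition A: z(0.9000) = 1.2816, z(0.1250) = -1.1503, d' = 2.4319
Condition B: z(0.6250) = 0.3186, z(0.4062) = -0.2373, d' = 0.5559
Δd' = d'_Condition A − d'_Condition B = 2.4319 − 0.5559 = 1.8760
Condition A has the higher sensitivity.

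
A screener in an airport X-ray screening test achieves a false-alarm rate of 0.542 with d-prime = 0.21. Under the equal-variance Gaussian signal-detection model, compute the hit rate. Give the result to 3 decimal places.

z(false-alarm rate) = z(0.542) = 0.1055
z(H) = z(FA) + d' = 0.1055 + 0.21 = 0.3155
hit rate = Φ(0.3155) = 0.6238

hit rate = 0.624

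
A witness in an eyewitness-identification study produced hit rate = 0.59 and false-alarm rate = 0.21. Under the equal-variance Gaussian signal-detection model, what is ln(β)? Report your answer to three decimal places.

ln β = 0.299

Φ⁻¹(H) = Φ⁻¹(0.59) = 0.2275
Φ⁻¹(FA) = Φ⁻¹(0.21) = -0.8064
ln β = −½·[z(H)² − z(FA)²] = −0.5 × (0.0518 − 0.6503) = 0.29925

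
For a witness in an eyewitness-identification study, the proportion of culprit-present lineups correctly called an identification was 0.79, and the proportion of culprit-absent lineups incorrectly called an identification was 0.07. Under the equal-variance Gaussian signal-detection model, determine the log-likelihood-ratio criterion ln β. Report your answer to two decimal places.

Φ⁻¹(H) = 0.806
Φ⁻¹(FA) = -1.476
ln β = −½·[z(H)² − z(FA)²] = −0.5 × (0.650 − 2.179) = 0.7645

ln β = 0.76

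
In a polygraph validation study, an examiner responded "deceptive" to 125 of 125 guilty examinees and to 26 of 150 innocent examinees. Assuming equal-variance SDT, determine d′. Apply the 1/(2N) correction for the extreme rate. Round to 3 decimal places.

The hit rate is 125/125 = 1, so apply the 1/(2N) correction: H → 1 − 1/(2·125) = 0.99600.
z(H) = z(0.99600) = 2.6521
z(FA) = z(0.17333) = -0.9411
d' = 2.6521 − (-0.9411) = 3.5932

d′ = 3.593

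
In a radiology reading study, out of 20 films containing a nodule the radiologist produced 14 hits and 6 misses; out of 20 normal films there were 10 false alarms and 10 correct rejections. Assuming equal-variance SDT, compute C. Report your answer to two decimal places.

C = -0.26

H = 14/20 = 0.7000
FA = 10/20 = 0.5000
z(0.7000) = 0.5244, z(0.5000) = 0.0000
c = −½·[z(H) + z(FA)] = −0.5 × (0.5244 + 0.0000) = -0.2622
c < 0: the radiologist has a liberal response bias.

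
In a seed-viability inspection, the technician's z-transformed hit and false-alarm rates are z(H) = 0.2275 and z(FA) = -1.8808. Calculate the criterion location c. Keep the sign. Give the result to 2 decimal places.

c = −½·[z(H) + z(FA)] = −½·(0.2275 + (-1.8808)) = 0.82665

c = 0.83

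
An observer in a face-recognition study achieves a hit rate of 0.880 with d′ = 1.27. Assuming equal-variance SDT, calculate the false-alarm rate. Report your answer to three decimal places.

false-alarm rate = 0.462

z(hit rate) = z(0.880) = 1.1750
z(FA) = z(H) − d' = 1.1750 − 1.27 = -0.0950
false-alarm rate = Φ(-0.0950) = 0.4622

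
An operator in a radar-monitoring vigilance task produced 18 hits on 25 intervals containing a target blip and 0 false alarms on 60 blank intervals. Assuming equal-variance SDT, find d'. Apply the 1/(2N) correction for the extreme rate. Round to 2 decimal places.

The false-alarm rate is 0/60 = 0, so apply the 1/(2N) correction: FA → 1/(2·60) = 0.00833.
z(H) = z(0.72000) = 0.583
z(FA) = z(0.00833) = -2.394
d' = 0.583 − (-2.394) = 2.977

d' = 2.98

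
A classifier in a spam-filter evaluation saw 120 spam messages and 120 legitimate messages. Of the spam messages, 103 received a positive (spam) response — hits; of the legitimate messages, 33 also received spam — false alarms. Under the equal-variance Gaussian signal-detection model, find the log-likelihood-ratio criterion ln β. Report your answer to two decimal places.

H = 103/120 = 0.8583
FA = 33/120 = 0.2750
z(H) = z(0.8583) = 1.073
z(FA) = z(0.2750) = -0.598
ln β = −½·[z(H)² − z(FA)²] = −0.5 × (1.151 − 0.358) = -0.3965

ln β = -0.40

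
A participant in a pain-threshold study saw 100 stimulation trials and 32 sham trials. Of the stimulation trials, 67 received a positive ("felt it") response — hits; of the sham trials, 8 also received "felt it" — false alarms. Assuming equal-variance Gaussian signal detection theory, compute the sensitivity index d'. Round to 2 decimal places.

H = 67/100 = 0.6700
FA = 8/32 = 0.2500
z(H) = z(0.6700) = 0.440
z(FA) = z(0.2500) = -0.674
d' = z(H) − z(FA) = 0.440 − (-0.674) = 1.114

d' = 1.11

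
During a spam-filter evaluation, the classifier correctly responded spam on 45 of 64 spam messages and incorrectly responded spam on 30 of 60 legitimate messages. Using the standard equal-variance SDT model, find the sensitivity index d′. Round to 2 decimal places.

d′ = 0.53

H = 45/64 = 0.7031
FA = 30/60 = 0.5000
z(H) = 0.533
z(FA) = 0.000
d' = z(H) − z(FA) = 0.533 − 0.000 = 0.533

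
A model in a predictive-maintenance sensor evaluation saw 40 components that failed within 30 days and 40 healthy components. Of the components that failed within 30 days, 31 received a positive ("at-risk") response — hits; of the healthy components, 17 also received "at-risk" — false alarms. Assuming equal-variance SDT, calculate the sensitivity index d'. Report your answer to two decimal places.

H = 31/40 = 0.7750
FA = 17/40 = 0.4250
z(H) = z(0.7750) = 0.755
z(FA) = z(0.4250) = -0.189
d' = z(H) − z(FA) = 0.755 − (-0.189) = 0.944

d' = 0.94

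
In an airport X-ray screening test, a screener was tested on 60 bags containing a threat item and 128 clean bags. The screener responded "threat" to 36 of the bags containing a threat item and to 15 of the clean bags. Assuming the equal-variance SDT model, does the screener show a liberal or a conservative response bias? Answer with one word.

conservative

z(H) = 0.253, z(FA) = -1.189
c = −½·(z(H) + z(FA)) = 0.468
c > 0 → conservative criterion (biased toward responding “no”).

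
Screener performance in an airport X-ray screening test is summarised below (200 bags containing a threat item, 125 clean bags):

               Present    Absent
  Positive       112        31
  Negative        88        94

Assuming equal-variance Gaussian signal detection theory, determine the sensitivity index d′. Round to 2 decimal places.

H = 112/200 = 0.5600
FA = 31/125 = 0.2480
z(0.5600) = 0.1510, z(0.2480) = -0.6808
d' = z(H) − z(FA) = 0.1510 − (-0.6808) = 0.8318

d′ = 0.83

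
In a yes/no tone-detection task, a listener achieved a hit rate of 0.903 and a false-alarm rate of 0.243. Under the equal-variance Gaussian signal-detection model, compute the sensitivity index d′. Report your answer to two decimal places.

z(0.903) = 1.2988, z(0.243) = -0.6967
d' = z(H) − z(FA) = 1.2988 − (-0.6967) = 1.9955

d′ = 2.00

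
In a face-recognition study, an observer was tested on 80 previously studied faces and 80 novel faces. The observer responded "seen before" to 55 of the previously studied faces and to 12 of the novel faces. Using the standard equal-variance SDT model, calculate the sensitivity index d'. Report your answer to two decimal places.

H = 55/80 = 0.6875
FA = 12/80 = 0.1500
z(H) = z(0.6875) = 0.4888
z(FA) = z(0.1500) = -1.0364
d' = z(H) − z(FA) = 0.4888 − (-1.0364) = 1.5252

d' = 1.53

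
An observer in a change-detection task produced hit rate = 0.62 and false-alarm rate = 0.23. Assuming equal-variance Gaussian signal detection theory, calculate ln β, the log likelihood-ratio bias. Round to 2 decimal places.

Φ⁻¹(H) = Φ⁻¹(0.62) = 0.305
Φ⁻¹(FA) = Φ⁻¹(0.23) = -0.739
ln β = −½·[z(H)² − z(FA)²] = −0.5 × (0.093 − 0.546) = 0.2265

ln β = 0.23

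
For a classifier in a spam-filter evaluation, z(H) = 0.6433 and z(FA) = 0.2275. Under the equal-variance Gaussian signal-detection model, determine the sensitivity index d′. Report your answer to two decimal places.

d′ = 0.42

d' = z(H) − z(FA) = 0.6433 − 0.2275 = 0.4158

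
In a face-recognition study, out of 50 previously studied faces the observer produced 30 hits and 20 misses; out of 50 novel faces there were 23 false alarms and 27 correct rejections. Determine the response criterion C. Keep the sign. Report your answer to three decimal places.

H = 30/50 = 0.6000
FA = 23/50 = 0.4600
Φ⁻¹(H) = 0.2533
Φ⁻¹(FA) = -0.1004
c = −½·[z(H) + z(FA)] = −0.5 × (0.2533 + (-0.1004)) = -0.07645

C = -0.076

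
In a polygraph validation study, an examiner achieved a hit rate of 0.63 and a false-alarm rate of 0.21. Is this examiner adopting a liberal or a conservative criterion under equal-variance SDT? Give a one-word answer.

conservative

z(H) = 0.332, z(FA) = -0.806
c = −½·(z(H) + z(FA)) = 0.237
c > 0 → conservative criterion (biased toward responding “no”).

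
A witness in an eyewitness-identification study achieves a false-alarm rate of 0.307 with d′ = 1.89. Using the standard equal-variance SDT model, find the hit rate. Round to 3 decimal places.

hit rate = 0.917

z(false-alarm rate) = z(0.307) = -0.5044
z(H) = z(FA) + d' = -0.5044 + 1.89 = 1.3856
hit rate = Φ(1.3856) = 0.9171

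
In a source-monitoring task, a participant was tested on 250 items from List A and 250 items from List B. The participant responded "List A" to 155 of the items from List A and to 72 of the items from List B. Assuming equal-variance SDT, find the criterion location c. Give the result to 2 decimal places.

H = 155/250 = 0.6200
FA = 72/250 = 0.2880
z(H) = 0.3055
z(FA) = -0.5592
c = −½·[z(H) + z(FA)] = −0.5 × (0.3055 + (-0.5592)) = 0.12685
c > 0: the participant has a conservative response bias.

c = 0.13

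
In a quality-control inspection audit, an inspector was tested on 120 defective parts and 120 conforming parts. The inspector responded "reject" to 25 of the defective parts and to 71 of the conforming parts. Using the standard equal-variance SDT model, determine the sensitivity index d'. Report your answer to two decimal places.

H = 25/120 = 0.2083
FA = 71/120 = 0.5917
Φ⁻¹(H) = Φ⁻¹(0.2083) = -0.812
Φ⁻¹(FA) = Φ⁻¹(0.5917) = 0.232
d' = z(H) − z(FA) = -0.812 − 0.232 = -1.044

d' = -1.04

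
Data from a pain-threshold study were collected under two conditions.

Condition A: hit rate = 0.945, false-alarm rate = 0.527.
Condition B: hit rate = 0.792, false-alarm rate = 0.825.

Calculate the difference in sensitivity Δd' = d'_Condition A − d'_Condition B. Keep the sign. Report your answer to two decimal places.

Condition A: z(0.945) = 1.598, z(0.527) = 0.068, d' = 1.530
Condition B: z(0.792) = 0.813, z(0.825) = 0.935, d' = -0.122
Δd' = d'_Condition A − d'_Condition B = 1.530 − (-0.122) = 1.652
Condition A has the higher sensitivity.

Δd' = 1.65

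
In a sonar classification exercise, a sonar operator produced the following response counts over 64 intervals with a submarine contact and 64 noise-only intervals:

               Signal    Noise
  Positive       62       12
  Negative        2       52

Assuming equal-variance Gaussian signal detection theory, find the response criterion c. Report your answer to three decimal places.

c = -0.488

H = 62/64 = 0.9688
FA = 12/64 = 0.1875
z(H) = 1.8634
z(FA) = -0.8871
c = −½·[z(H) + z(FA)] = −0.5 × (1.8634 + (-0.8871)) = -0.48815
c < 0: the sonar operator has a liberal response bias.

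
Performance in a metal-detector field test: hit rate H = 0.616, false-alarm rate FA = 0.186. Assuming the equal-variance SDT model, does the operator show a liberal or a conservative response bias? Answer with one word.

conservative

z(H) = 0.295, z(FA) = -0.893
c = −½·(z(H) + z(FA)) = 0.299
c > 0 → conservative criterion (biased toward responding “no”).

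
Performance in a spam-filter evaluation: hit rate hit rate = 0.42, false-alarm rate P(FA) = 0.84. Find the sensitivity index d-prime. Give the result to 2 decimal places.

d-prime = -1.20

z(H) = -0.2019
z(FA) = 0.9945
d' = z(H) − z(FA) = -0.2019 − 0.9945 = -1.1964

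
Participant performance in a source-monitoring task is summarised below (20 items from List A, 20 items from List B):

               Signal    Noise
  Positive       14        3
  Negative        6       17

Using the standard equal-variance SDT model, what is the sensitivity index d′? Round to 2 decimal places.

d′ = 1.56

H = 14/20 = 0.7000
FA = 3/20 = 0.1500
Φ⁻¹(H) = Φ⁻¹(0.7000) = 0.5244
Φ⁻¹(FA) = Φ⁻¹(0.1500) = -1.0364
d' = z(H) − z(FA) = 0.5244 − (-1.0364) = 1.5608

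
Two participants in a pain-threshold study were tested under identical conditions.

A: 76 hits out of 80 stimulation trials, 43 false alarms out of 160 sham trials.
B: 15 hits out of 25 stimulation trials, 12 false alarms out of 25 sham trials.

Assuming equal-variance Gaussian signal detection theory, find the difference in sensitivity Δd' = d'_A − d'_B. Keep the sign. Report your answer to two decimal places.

A: z(0.9500) = 1.645, z(0.2687) = -0.617, d' = 2.262
B: z(0.6000) = 0.253, z(0.4800) = -0.050, d' = 0.303
Δd' = d'_A − d'_B = 2.262 − 0.303 = 1.959
A has the higher sensitivity.

Δd' = 1.96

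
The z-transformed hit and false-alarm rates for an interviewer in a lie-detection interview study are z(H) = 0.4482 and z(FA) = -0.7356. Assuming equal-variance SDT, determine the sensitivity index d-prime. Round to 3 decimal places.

d-prime = 1.184

d' = z(H) − z(FA) = 0.4482 − (-0.7356) = 1.1838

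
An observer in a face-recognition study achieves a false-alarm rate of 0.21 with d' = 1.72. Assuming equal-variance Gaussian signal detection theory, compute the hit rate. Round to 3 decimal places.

hit rate = 0.820

z(false-alarm rate) = z(0.21) = -0.8064
z(H) = z(FA) + d' = -0.8064 + 1.72 = 0.9136
hit rate = Φ(0.9136) = 0.8195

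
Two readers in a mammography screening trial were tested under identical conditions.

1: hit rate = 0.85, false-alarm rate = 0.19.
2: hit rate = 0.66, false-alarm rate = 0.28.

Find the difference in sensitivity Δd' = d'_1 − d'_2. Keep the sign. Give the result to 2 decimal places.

Δd' = 0.92

1: z(0.85) = 1.036, z(0.19) = -0.878, d' = 1.914
2: z(0.66) = 0.412, z(0.28) = -0.583, d' = 0.995
Δd' = d'_1 − d'_2 = 1.914 − 0.995 = 0.919
1 has the higher sensitivity.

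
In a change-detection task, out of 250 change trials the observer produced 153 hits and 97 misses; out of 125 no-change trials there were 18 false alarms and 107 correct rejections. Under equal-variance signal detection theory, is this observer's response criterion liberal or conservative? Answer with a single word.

z(H) = 0.285, z(FA) = -1.063
c = −½·(z(H) + z(FA)) = 0.389
c > 0 → conservative criterion (biased toward responding “no”).

conservative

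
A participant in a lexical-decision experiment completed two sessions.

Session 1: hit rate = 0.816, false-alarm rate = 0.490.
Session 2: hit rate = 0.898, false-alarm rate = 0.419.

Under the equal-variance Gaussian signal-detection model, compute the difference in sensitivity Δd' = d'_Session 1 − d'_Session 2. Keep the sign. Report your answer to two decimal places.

Session 1: z(0.816) = 0.900, z(0.490) = -0.025, d' = 0.925
Session 2: z(0.898) = 1.270, z(0.419) = -0.204, d' = 1.474
Δd' = d'_Session 1 − d'_Session 2 = 0.925 − 1.474 = -0.549
Session 2 has the higher sensitivity.

Δd' = -0.55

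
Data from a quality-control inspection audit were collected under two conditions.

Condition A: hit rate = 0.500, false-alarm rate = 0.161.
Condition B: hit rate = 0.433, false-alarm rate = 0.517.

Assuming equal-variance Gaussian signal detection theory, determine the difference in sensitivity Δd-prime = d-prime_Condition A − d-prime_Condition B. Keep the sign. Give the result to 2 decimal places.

Condition A: z(0.500) = 0.000, z(0.161) = -0.990, d' = 0.990
Condition B: z(0.433) = -0.169, z(0.517) = 0.043, d' = -0.212
Δd' = d'_Condition A − d'_Condition B = 0.990 − (-0.212) = 1.202
Condition A has the higher sensitivity.

Δd-prime = 1.20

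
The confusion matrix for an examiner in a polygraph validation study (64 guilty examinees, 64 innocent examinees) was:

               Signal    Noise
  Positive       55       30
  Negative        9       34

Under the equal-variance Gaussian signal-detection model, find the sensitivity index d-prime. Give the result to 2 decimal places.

H = 55/64 = 0.8594
FA = 30/64 = 0.4688
Φ⁻¹(H) = 1.0776
Φ⁻¹(FA) = -0.0783
d' = z(H) − z(FA) = 1.0776 − (-0.0783) = 1.1559

d-prime = 1.16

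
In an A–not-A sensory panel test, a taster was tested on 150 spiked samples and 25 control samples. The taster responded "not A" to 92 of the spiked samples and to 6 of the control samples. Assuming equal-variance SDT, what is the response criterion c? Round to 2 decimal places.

c = 0.21

H = 92/150 = 0.6133
FA = 6/25 = 0.2400
z(0.6133) = 0.288, z(0.2400) = -0.706
c = −½·[z(H) + z(FA)] = −0.5 × (0.288 + (-0.706)) = 0.209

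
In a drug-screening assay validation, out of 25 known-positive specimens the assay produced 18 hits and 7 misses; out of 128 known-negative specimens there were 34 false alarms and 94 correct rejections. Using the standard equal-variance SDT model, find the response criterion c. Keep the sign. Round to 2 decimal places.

c = 0.02

H = 18/25 = 0.7200
FA = 34/128 = 0.2656
z(H) = 0.583
z(FA) = -0.626
c = −½·[z(H) + z(FA)] = −0.5 × (0.583 + (-0.626)) = 0.0215
c > 0: the assay has a conservative response bias.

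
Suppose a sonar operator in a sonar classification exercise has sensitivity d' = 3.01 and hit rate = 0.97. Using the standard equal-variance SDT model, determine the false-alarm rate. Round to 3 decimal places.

z(hit rate) = z(0.97) = 1.8808
z(FA) = z(H) − d' = 1.8808 − 3.01 = -1.1292
false-alarm rate = Φ(-1.1292) = 0.1294

false-alarm rate = 0.129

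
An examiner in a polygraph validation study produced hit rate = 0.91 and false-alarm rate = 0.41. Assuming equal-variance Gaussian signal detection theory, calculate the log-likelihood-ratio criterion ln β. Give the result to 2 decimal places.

z(H) = 1.341
z(FA) = -0.228
ln β = −½·[z(H)² − z(FA)²] = −0.5 × (1.798 − 0.052) = -0.873

ln β = -0.87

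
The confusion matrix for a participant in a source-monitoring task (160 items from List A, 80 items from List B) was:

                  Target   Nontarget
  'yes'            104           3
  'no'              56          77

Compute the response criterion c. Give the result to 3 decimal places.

H = 104/160 = 0.6500
FA = 3/80 = 0.0375
z(H) = 0.3853
z(FA) = -1.7805
c = −½·[z(H) + z(FA)] = −0.5 × (0.3853 + (-1.7805)) = 0.6976

c = 0.698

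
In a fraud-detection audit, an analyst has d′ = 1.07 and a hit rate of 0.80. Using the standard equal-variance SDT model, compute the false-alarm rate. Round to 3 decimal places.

z(hit rate) = z(0.80) = 0.8416
z(FA) = z(H) − d' = 0.8416 − 1.07 = -0.2284
false-alarm rate = Φ(-0.2284) = 0.4097

false-alarm rate = 0.410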